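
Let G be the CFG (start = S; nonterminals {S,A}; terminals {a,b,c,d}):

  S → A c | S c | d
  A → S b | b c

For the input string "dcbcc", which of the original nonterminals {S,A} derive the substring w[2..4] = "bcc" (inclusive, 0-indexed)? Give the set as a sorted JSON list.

Convert to CNF:
  S -> A T1 | S T1 | d
  A -> S T0 | T0 T1
  T0 -> b
  T1 -> c

Fill CYK table bottom-up, restricted to cells inside w[2..4]:
  cell(2,2) b: {T0}  orig:{}
  cell(3,3) c: {T1}  orig:{}
  cell(4,4) c: {T1}  orig:{}
  cell(2,3) bc: {A}
  cell(3,4) cc: ∅
  cell(2,4) bcc: {S}

Original NTs in T[2,4] deriving "bcc": ["S"]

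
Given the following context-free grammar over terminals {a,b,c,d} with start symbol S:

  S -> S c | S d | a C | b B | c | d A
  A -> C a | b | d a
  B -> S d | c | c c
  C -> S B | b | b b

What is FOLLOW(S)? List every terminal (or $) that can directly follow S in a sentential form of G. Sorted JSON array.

Compute FIRST by fixpoint:
pass 1:
  A via A→b: +{b}
  A via A→d a: +{d}
  B via B→c: +{c}
  C via C→b: +{b}
  S via S→a C: +{a}
  S via S→b B: +{b}
  S via S→c: +{c}
  S via S→d A: +{d}
  S: {a,b,c,d}  A: {b,d}  B: {c}  C: {b}
pass 2:
  B via B→S d: +{a,b,d}
  C via C→S B: +{a,c,d}
  S: {a,b,c,d}  A: {b,d}  B: {a,b,c,d}  C: {a,b,c,d}
pass 3:
  A via A→C a: +{a,c}
  S: {a,b,c,d}  A: {a,b,c,d}  B: {a,b,c,d}  C: {a,b,c,d}
pass 4: (no change)
  S: {a,b,c,d}  A: {a,b,c,d}  B: {a,b,c,d}  C: {a,b,c,d}

FOLLOW sets:
FOLLOW(S) := {$}
iter 1:
  A→C a: FOLLOW(C) ⊇ FIRST(a) = {a}; new: +{a}
  B→S d: FOLLOW(S) ⊇ FIRST(d) = {d}; new: +{d}
  C→S B: FOLLOW(S) ⊇ FIRST(B) = {a,b,c,d}; new: +{a,b,c}
  C→S B: FOLLOW(B) ⊇ FOLLOW(C) ⊇ {a}; new: +{a}
  S→a C: FOLLOW(C) ⊇ FOLLOW(S) ⊇ {$,a,b,c,d}; new: +{$,b,c,d}
  S→b B: FOLLOW(B) ⊇ FOLLOW(S) ⊇ {$,a,b,c,d}; new: +{$,b,c,d}
  S→d A: FOLLOW(A) ⊇ FOLLOW(S) ⊇ {$,a,b,c,d}; new: +{$,a,b,c,d}
  FOLLOW[S]={$,a,b,c,d}  FOLLOW[A]={$,a,b,c,d}  FOLLOW[B]={$,a,b,c,d}  FOLLOW[C]={$,a,b,c,d}
iter 2: done
  FOLLOW[S]={$,a,b,c,d}  FOLLOW[A]={$,a,b,c,d}  FOLLOW[B]={$,a,b,c,d}  FOLLOW[C]={$,a,b,c,d}

FOLLOW(S) = ["$", "a", "b", "c", "d"]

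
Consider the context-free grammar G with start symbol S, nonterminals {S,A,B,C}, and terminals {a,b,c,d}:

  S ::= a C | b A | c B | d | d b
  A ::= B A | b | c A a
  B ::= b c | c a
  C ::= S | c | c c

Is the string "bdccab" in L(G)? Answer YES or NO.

Convert to CNF:
  S -> T0 B | T1 C | T2 A | T3 T2 | d
  A -> B A | T0 X4 | b
  B -> T0 T1 | T2 T0
  C -> T0 B | T0 T0 | T1 C | T2 A | T3 T2 | c | d
  T0 -> c
  T1 -> a
  T2 -> b
  T3 -> d
  X4 -> A T1

Fill CYK table bottom-up:
  T[0,0] 'b' = {A,T2}  orig:{A}
  T[1,1] 'd' = {C,S,T3}  orig:{C,S}
  T[2,2] 'c' = {C,T0}  orig:{C}
  T[3,3] 'c' = {C,T0}  orig:{C}
  T[4,4] 'a' = {T1}  orig:{}
  T[5,5] 'b' = {A,T2}  orig:{A}
  T[0,1] 'bd' = ∅
  T[1,2] 'dc' = ∅
  T[2,3] 'cc' = {C}
  T[3,4] 'ca' = {B}
  T[4,5] 'ab' = ∅
  T[0,2] 'bdc' = ∅
  T[1,3] 'dcc' = ∅
  T[2,4] 'cca' = {C,S}
  T[3,5] 'cab' = {A}
  T[0,3] 'bdcc' = ∅
  T[1,4] 'dcca' = ∅
  T[2,5] 'ccab' = ∅
  T[0,4] 'bdcca' = ∅
  T[1,5] 'dccab' = ∅
  T[0,5] 'bdccab' = ∅

S ∉ T[0,5] ⇒ NO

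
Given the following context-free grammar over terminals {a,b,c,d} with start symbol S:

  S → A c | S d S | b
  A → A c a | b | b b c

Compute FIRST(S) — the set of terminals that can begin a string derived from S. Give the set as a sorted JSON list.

Compute FIRST by fixpoint:
iter 1:
  A via A→b: +{b}
  S via S→A c: +{b}
  FIRST[S]={b}  FIRST[A]={b}
iter 2: — fixpoint
  FIRST[S]={b}  FIRST[A]={b}

FIRST(S) = ["b"]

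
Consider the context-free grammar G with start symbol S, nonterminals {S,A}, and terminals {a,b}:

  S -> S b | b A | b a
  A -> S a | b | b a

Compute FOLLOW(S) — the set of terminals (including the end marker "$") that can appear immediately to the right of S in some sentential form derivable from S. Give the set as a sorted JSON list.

FIRST iteration:
pass 1:
  A via A→b: +{b}
  S via S→b A: +{b}
  S: {b}  A: {b}
pass 2: done
  S: {b}  A: {b}

FOLLOW sets:
seed FOLLOW(S) with $
[1]
  A→S a: FOLLOW(S) ⊇ FIRST(a) = {a}; new: +{a}
  S→S b: FOLLOW(S) ⊇ FIRST(b) = {b}; new: +{b}
  S→b A: FOLLOW(A) ⊇ FOLLOW(S) ⊇ {$,a,b}; new: +{$,a,b}
  S: {$,a,b}  A: {$,a,b}
[2] (stable)
  S: {$,a,b}  A: {$,a,b}

FOLLOW(S) = ["$", "a", "b"]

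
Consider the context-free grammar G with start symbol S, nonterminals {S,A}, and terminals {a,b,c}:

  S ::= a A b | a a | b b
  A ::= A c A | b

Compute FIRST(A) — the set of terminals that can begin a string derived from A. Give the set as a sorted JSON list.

FIRST iteration:
round 1:
  A via A→b: +{b}
  S via S→a A b: +{a}
  S via S→b b: +{b}
  S: {a,b}  A: {b}
round 2: done
  S: {a,b}  A: {b}

FIRST(A) = ["b"]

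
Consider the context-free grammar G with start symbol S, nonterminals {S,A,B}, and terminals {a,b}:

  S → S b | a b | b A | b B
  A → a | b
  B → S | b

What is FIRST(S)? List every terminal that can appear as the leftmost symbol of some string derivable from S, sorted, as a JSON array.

FIRST iteration:
round 1:
  A via A→a: +{a}
  A via A→b: +{b}
  B via B→b: +{b}
  S via S→a b: +{a}
  S via S→b A: +{b}
  FIRST(S)={a,b}  FIRST(A)={a,b}  FIRST(B)={b}
round 2:
  B via B→S: +{a}
  FIRST(S)={a,b}  FIRST(A)={a,b}  FIRST(B)={a,b}
round 3: (stable)
  FIRST(S)={a,b}  FIRST(A)={a,b}  FIRST(B)={a,b}

FIRST(S) = ["a", "b"]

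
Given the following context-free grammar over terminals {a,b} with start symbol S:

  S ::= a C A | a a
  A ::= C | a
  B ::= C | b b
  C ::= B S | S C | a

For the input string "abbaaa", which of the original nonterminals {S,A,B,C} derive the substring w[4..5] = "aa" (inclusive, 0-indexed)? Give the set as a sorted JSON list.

Convert to CNF:
  S -> T1 T1 | T1 X2
  A -> B S | S C | a
  B -> B S | S C | T0 T0 | a
  C -> B S | S C | a
  T0 -> b
  T1 -> a
  X2 -> C A

CYK table (by increasing span), restricted to cells inside w[4..5]:
  T[4,4] 'a' = {A,B,C,T1}  orig:{A,B,C}
  T[5,5] 'a' = {A,B,C,T1}  orig:{A,B,C}
  T[4,5] 'aa' = {S,X2}  orig:{S}

Original NTs in T[4,5] deriving "aa": ["S"]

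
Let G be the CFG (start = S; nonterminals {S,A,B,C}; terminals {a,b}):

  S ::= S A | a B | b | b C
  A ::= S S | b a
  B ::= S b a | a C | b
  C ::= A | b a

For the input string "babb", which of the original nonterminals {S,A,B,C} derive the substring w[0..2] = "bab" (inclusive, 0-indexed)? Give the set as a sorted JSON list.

CNF form of G:
  S -> S A | T0 C | T1 B | b
  A -> S S | T0 T1
  B -> S X2 | T1 C | b
  C -> S S | T0 T1
  T0 -> b
  T1 -> a
  X2 -> T0 T1

CYK fill — only the sub-triangle for w[0..2]:
  T[0,0] 'b' = {B,S,T0}  orig:{B,S}
  T[1,1] 'a' = {T1}  orig:{}
  T[2,2] 'b' = {B,S,T0}  orig:{B,S}
  T[0,1] 'ba' = {A,C,X2}  orig:{A,C}
  T[1,2] 'ab' = {S}
  T[0,2] 'bab' = {A,C}

Original NTs in T[0,2] deriving "bab": ["A", "C"]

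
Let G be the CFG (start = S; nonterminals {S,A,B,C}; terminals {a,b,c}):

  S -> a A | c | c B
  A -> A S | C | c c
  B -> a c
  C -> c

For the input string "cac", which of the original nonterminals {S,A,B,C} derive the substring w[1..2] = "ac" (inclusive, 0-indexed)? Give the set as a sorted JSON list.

CNF form of G:
  S -> T0 B | T1 A | c
  A -> A S | T0 T0 | c
  B -> T1 T0
  C -> c
  T0 -> c
  T1 -> a

CYK table (by increasing span) (cells [i..j] with 1 ≤ i ≤ j ≤ 2 only):
  cell(1,1) a: {T1}  orig:{}
  cell(2,2) c: {A,C,S,T0}  orig:{A,C,S}
  cell(1,2) ac: {B,S}

Original NTs in T[1,2] deriving "ac": ["B", "S"]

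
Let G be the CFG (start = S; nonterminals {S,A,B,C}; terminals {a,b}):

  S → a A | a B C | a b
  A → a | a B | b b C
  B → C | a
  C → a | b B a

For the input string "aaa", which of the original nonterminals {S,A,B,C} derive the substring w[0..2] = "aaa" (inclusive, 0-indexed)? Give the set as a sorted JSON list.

Convert to CNF:
  S -> T0 A | T0 T1 | T0 X5
  A -> T0 B | T1 X2 | a
  B -> T1 X3 | a
  C -> T1 X4 | a
  T0 -> a
  T1 -> b
  X2 -> T1 C
  X3 -> B T0
  X4 -> B T0
  X5 -> B C

CYK table (by increasing span) (cells [i..j] with 0 ≤ i ≤ j ≤ 2 only):
  cell(0,0) a: {A,B,C,T0}  orig:{A,B,C}
  cell(1,1) a: {A,B,C,T0}  orig:{A,B,C}
  cell(2,2) a: {A,B,C,T0}  orig:{A,B,C}
  cell(0,1) aa: {A,S,X3,X4,X5}  orig:{A,S}
  cell(1,2) aa: {A,S,X3,X4,X5}  orig:{A,S}
  cell(0,2) aaa: {S}

Original NTs in T[0,2] deriving "aaa": ["S"]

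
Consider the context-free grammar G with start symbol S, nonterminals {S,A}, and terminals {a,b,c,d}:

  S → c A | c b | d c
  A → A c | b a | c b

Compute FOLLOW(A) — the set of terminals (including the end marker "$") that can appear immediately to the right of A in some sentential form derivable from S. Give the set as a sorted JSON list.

FIRST sets, iterate to fixpoint:
round 1:
  A via A→b a: +{b}
  A via A→c b: +{c}
  S via S→c A: +{c}
  S via S→d c: +{d}
  FIRST(S)={c,d}  FIRST(A)={b,c}
round 2: done
  FIRST(S)={c,d}  FIRST(A)={b,c}

FOLLOW iteration:
seed FOLLOW(S) with $
[1]
  A→A c: FOLLOW(A) ⊇ FIRST(c) = {c}; new: +{c}
  S→c A: FOLLOW(A) ⊇ FOLLOW(S) ⊇ {$}; new: +{$}
  S: {$}  A: {$,c}
[2] done
  S: {$}  A: {$,c}

FOLLOW(A) = ["$", "c"]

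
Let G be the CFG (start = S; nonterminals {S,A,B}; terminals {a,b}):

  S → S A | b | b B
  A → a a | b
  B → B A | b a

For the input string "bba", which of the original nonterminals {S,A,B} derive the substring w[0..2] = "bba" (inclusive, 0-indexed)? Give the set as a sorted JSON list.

Convert to CNF:
  S -> S A | T1 B | b
  A -> T0 T0 | b
  B -> B A | T1 T0
  T0 -> a
  T1 -> b

Fill CYK table bottom-up (cells [i..j] with 0 ≤ i ≤ j ≤ 2 only):
  [0..0]={A,S,T1}  "b"  orig:{A,S}
  [1..1]={A,S,T1}  "b"  orig:{A,S}
  [2..2]={T0}  "a"  orig:{}
  [0..1]={S}  "bb"
  [1..2]={B}  "ba"
  [0..2]={S}  "bba"

Original NTs in T[0,2] deriving "bba": ["S"]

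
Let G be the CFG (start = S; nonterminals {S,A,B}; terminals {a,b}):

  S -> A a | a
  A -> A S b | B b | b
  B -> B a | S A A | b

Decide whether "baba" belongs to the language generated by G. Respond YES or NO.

CNF form of G:
  S -> A T1 | a
  A -> A X2 | B T0 | b
  B -> B T1 | S X3 | b
  T0 -> b
  T1 -> a
  X2 -> S T0
  X3 -> A A

CYK table (by increasing span):
  cell(0,0) b: {A,B,T0}  orig:{A,B}
  cell(1,1) a: {S,T1}  orig:{S}
  cell(2,2) b: {A,B,T0}  orig:{A,B}
  cell(3,3) a: {S,T1}  orig:{S}
  cell(0,1) ba: {B,S}
  cell(1,2) ab: {X2}  orig:{}
  cell(2,3) ba: {B,S}
  cell(0,2) bab: {A,X2}  orig:{A}
  cell(1,3) aba: ∅
  cell(0,3) baba: {S}

S ∈ T[0,3] ⇒ YES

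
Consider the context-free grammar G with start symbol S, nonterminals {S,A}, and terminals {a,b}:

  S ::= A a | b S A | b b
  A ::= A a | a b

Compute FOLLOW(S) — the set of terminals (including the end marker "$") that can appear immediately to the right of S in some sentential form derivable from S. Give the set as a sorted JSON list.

FIRST iteration:
iter 1:
  A via A→a b: +{a}
  S via S→A a: +{a}
  S via S→b S A: +{b}
  FIRST[S]={a,b}  FIRST[A]={a}
iter 2: done
  FIRST[S]={a,b}  FIRST[A]={a}

FOLLOW sets:
FOLLOW(S) := {$}
round 1:
  A→A a: FOLLOW(A) ⊇ FIRST(a) = {a}; new: +{a}
  S→b S A: FOLLOW(S) ⊇ FIRST(A) = {a}; new: +{a}
  S→b S A: FOLLOW(A) ⊇ FOLLOW(S) ⊇ {$,a}; new: +{$}
  FOLLOW[S]={$,a}  FOLLOW[A]={$,a}
round 2: (stable)
  FOLLOW[S]={$,a}  FOLLOW[A]={$,a}

FOLLOW(S) = ["$", "a"]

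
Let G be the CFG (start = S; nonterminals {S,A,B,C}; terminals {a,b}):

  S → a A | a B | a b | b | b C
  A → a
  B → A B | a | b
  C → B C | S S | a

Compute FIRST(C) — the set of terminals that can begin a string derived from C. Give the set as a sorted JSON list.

FIRST iteration:
pass 1:
  A via A→a: +{a}
  B via B→A B: +{a}
  B via B→b: +{b}
  C via C→B C: +{a,b}
  S via S→a A: +{a}
  S via S→b: +{b}
  FIRST(S)={a,b}  FIRST(A)={a}  FIRST(B)={a,b}  FIRST(C)={a,b}
pass 2: (stable)
  FIRST(S)={a,b}  FIRST(A)={a}  FIRST(B)={a,b}  FIRST(C)={a,b}

FIRST(C) = ["a", "b"]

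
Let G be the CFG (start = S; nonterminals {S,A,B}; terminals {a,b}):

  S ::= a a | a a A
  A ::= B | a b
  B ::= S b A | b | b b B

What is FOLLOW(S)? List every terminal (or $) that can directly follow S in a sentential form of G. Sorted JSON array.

FIRST sets, iterate to fixpoint:
[1]
  A via A→a b: +{a}
  B via B→b: +{b}
  S via S→a a: +{a}
  FIRST[S]={a}  FIRST[A]={a}  FIRST[B]={b}
[2]
  A via A→B: +{b}
  B via B→S b A: +{a}
  FIRST[S]={a}  FIRST[A]={a,b}  FIRST[B]={a,b}
[3] (stable)
  FIRST[S]={a}  FIRST[A]={a,b}  FIRST[B]={a,b}

Compute FOLLOW by fixpoint:
initialize: $ ∈ FOLLOW(S)
round 1:
  B→S b A: FOLLOW(S) ⊇ FIRST(b) = {b}; new: +{b}
  S→a a A: FOLLOW(A) ⊇ FOLLOW(S) ⊇ {$,b}; new: +{$,b}
  S: {$,b}  A: {$,b}  B: {}
round 2:
  A→B: FOLLOW(B) ⊇ FOLLOW(A) ⊇ {$,b}; new: +{$,b}
  S: {$,b}  A: {$,b}  B: {$,b}
round 3: done
  S: {$,b}  A: {$,b}  B: {$,b}

FOLLOW(S) = ["$", "b"]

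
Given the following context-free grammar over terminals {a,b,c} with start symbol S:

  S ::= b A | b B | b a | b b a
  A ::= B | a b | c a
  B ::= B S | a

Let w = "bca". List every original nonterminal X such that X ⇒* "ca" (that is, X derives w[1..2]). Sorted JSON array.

CNF form of G:
  S -> T1 A | T1 B | T1 T0 | T1 X3
  A -> B S | T0 T1 | T2 T0 | a
  B -> B S | a
  T0 -> a
  T1 -> b
  T2 -> c
  X3 -> T1 T0

Fill CYK table bottom-up, restricted to cells inside w[1..2]:
  T[1,1] 'c' = {T2}  orig:{}
  T[2,2] 'a' = {A,B,T0}  orig:{A,B}
  T[1,2] 'ca' = {A}

Original NTs in T[1,2] deriving "ca": ["A"]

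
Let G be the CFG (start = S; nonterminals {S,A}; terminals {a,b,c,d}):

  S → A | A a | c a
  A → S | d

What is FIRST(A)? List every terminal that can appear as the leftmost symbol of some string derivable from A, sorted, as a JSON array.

FIRST sets, iterate to fixpoint:
pass 1:
  A via A→d: +{d}
  S via S→A: +{d}
  S via S→c a: +{c}
  FIRST[S]={c,d}  FIRST[A]={d}
pass 2:
  A via A→S: +{c}
  FIRST[S]={c,d}  FIRST[A]={c,d}
pass 3: done
  FIRST[S]={c,d}  FIRST[A]={c,d}

FIRST(A) = ["c", "d"]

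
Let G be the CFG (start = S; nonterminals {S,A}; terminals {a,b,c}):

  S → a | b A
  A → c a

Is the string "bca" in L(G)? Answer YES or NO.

Convert to CNF:
  S -> T2 A | a
  A -> T0 T1
  T0 -> c
  T1 -> a
  T2 -> b

Fill CYK table bottom-up:
  [0..0]={T2}  "b"  orig:{}
  [1..1]={T0}  "c"  orig:{}
  [2..2]={S,T1}  "a"  orig:{S}
  [0..1]=∅  "bc"
  [1..2]={A}  "ca"
  [0..2]={S}  "bca"

S ∈ T[0,2] ⇒ YES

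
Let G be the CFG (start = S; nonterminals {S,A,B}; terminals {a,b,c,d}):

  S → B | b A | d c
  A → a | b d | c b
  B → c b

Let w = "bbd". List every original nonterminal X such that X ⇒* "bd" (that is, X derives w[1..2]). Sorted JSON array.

CNF form of G:
  S -> T0 A | T1 T2 | T2 T0
  A -> T0 T1 | T2 T0 | a
  B -> T2 T0
  T0 -> b
  T1 -> d
  T2 -> c

Fill CYK table bottom-up — only the sub-triangle for w[1..2]:
  T[1,1] 'b' = {T0}  orig:{}
  T[2,2] 'd' = {T1}  orig:{}
  T[1,2] 'bd' = {A}

Original NTs in T[1,2] deriving "bd": ["A"]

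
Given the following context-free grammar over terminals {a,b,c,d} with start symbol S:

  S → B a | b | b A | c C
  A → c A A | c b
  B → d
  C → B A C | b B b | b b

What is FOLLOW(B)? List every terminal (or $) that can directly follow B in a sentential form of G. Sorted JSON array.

Compute FIRST by fixpoint:
pass 1:
  A via A→c A A: +{c}
  B via B→d: +{d}
  C via C→B A C: +{d}
  C via C→b B b: +{b}
  S via S→B a: +{d}
  S via S→b: +{b}
  S via S→c C: +{c}
  FIRST(S)={b,c,d}  FIRST(A)={c}  FIRST(B)={d}  FIRST(C)={b,d}
pass 2: done
  FIRST(S)={b,c,d}  FIRST(A)={c}  FIRST(B)={d}  FIRST(C)={b,d}

FOLLOW iteration:
FOLLOW(S) := {$}
pass 1:
  A→c A A: FOLLOW(A) ⊇ FIRST(A) = {c}; new: +{c}
  C→B A C: FOLLOW(B) ⊇ FIRST(A) = {c}; new: +{c}
  C→B A C: FOLLOW(A) ⊇ FIRST(C) = {b,d}; new: +{b,d}
  C→b B b: FOLLOW(B) ⊇ FIRST(b) = {b}; new: +{b}
  S→B a: FOLLOW(B) ⊇ FIRST(a) = {a}; new: +{a}
  S→b A: FOLLOW(A) ⊇ FOLLOW(S) ⊇ {$}; new: +{$}
  S→c C: FOLLOW(C) ⊇ FOLLOW(S) ⊇ {$}; new: +{$}
  FOLLOW[S]={$}  FOLLOW[A]={$,b,c,d}  FOLLOW[B]={a,b,c}  FOLLOW[C]={$}
pass 2: done
  FOLLOW[S]={$}  FOLLOW[A]={$,b,c,d}  FOLLOW[B]={a,b,c}  FOLLOW[C]={$}

FOLLOW(B) = ["a", "b", "c"]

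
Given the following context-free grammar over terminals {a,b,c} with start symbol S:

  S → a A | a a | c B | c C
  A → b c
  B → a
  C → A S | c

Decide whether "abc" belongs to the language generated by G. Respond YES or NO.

Convert to CNF:
  S -> T1 B | T1 C | T2 A | T2 T2
  A -> T0 T1
  B -> a
  C -> A S | c
  T0 -> b
  T1 -> c
  T2 -> a

CYK fill:
  cell(0,0) a: {B,T2}  orig:{B}
  cell(1,1) b: {T0}  orig:{}
  cell(2,2) c: {C,T1}  orig:{C}
  cell(0,1) ab: ∅
  cell(1,2) bc: {A}
  cell(0,2) abc: {S}

S ∈ T[0,2] ⇒ YES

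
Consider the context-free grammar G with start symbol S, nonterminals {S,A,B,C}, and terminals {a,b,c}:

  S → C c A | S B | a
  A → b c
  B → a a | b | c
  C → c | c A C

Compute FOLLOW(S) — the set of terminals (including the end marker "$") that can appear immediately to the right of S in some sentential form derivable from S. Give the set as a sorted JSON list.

FIRST iteration:
round 1:
  A via A→b c: +{b}
  B via B→a a: +{a}
  B via B→b: +{b}
  B via B→c: +{c}
  C via C→c: +{c}
  S via S→C c A: +{c}
  S via S→a: +{a}
  FIRST[S]={a,c}  FIRST[A]={b}  FIRST[B]={a,b,c}  FIRST[C]={c}
round 2: (no change)
  FIRST[S]={a,c}  FIRST[A]={b}  FIRST[B]={a,b,c}  FIRST[C]={c}

FOLLOW iteration:
initialize: $ ∈ FOLLOW(S)
round 1:
  C→c A C: FOLLOW(A) ⊇ FIRST(C) = {c}; new: +{c}
  S→C c A: FOLLOW(C) ⊇ FIRST(c) = {c}; new: +{c}
  S→C c A: FOLLOW(A) ⊇ FOLLOW(S) ⊇ {$}; new: +{$}
  S→S B: FOLLOW(S) ⊇ FIRST(B) = {a,b,c}; new: +{a,b,c}
  S→S B: FOLLOW(B) ⊇ FOLLOW(S) ⊇ {$,a,b,c}; new: +{$,a,b,c}
  FOLLOW[S]={$,a,b,c}  FOLLOW[A]={$,c}  FOLLOW[B]={$,a,b,c}  FOLLOW[C]={c}
round 2:
  S→C c A: FOLLOW(A) ⊇ FOLLOW(S) ⊇ {$,a,b,c}; new: +{a,b}
  FOLLOW[S]={$,a,b,c}  FOLLOW[A]={$,a,b,c}  FOLLOW[B]={$,a,b,c}  FOLLOW[C]={c}
round 3: done
  FOLLOW[S]={$,a,b,c}  FOLLOW[A]={$,a,b,c}  FOLLOW[B]={$,a,b,c}  FOLLOW[C]={c}

FOLLOW(S) = ["$", "a", "b", "c"]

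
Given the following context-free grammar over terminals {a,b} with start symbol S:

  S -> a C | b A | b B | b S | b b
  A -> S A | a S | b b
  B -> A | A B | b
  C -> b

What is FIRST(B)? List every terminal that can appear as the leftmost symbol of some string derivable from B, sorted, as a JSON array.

FIRST sets, iterate to fixpoint:
iter 1:
  A via A→a S: +{a}
  A via A→b b: +{b}
  B via B→A: +{a,b}
  C via C→b: +{b}
  S via S→a C: +{a}
  S via S→b A: +{b}
  S: {a,b}  A: {a,b}  B: {a,b}  C: {b}
iter 2: (no change)
  S: {a,b}  A: {a,b}  B: {a,b}  C: {b}

FIRST(B) = ["a", "b"]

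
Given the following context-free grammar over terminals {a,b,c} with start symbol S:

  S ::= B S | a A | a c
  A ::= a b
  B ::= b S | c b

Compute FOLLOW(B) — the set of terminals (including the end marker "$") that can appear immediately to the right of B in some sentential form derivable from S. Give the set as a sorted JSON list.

FIRST sets, iterate to fixpoint:
[1]
  A via A→a b: +{a}
  B via B→b S: +{b}
  B via B→c b: +{c}
  S via S→B S: +{b,c}
  S via S→a A: +{a}
  FIRST(S)={a,b,c}  FIRST(A)={a}  FIRST(B)={b,c}
[2] done
  FIRST(S)={a,b,c}  FIRST(A)={a}  FIRST(B)={b,c}

Compute FOLLOW by fixpoint:
seed FOLLOW(S) with $
pass 1:
  S→B S: FOLLOW(B) ⊇ FIRST(S) = {a,b,c}; new: +{a,b,c}
  S→a A: FOLLOW(A) ⊇ FOLLOW(S) ⊇ {$}; new: +{$}
  S: {$}  A: {$}  B: {a,b,c}
pass 2:
  B→b S: FOLLOW(S) ⊇ FOLLOW(B) ⊇ {a,b,c}; new: +{a,b,c}
  S→a A: FOLLOW(A) ⊇ FOLLOW(S) ⊇ {$,a,b,c}; new: +{a,b,c}
  S: {$,a,b,c}  A: {$,a,b,c}  B: {a,b,c}
pass 3: done
  S: {$,a,b,c}  A: {$,a,b,c}  B: {a,b,c}

FOLLOW(B) = ["a", "b", "c"]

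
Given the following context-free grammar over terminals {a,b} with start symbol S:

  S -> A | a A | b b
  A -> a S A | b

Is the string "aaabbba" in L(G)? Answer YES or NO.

CNF form of G:
  S -> T0 A | T0 X3 | T1 T1 | b
  A -> T0 X2 | b
  T0 -> a
  T1 -> b
  X2 -> S A
  X3 -> S A

Fill CYK table bottom-up:
  T[0,0] 'a' = {T0}  orig:{}
  T[1,1] 'a' = {T0}  orig:{}
  T[2,2] 'a' = {T0}  orig:{}
  T[3,3] 'b' = {A,S,T1}  orig:{A,S}
  T[4,4] 'b' = {A,S,T1}  orig:{A,S}
  T[5,5] 'b' = {A,S,T1}  orig:{A,S}
  T[6,6] 'a' = {T0}  orig:{}
  T[0,1] 'aa' = ∅
  T[1,2] 'aa' = ∅
  T[2,3] 'ab' = {S}
  T[3,4] 'bb' = {S,X2,X3}  orig:{S}
  T[4,5] 'bb' = {S,X2,X3}  orig:{S}
  T[5,6] 'ba' = ∅
  T[0,2] 'aaa' = ∅
  T[1,3] 'aab' = ∅
  T[2,4] 'abb' = {A,S,X2,X3}  orig:{A,S}
  T[3,5] 'bbb' = {X2,X3}  orig:{}
  T[4,6] 'bba' = ∅
  T[0,3] 'aaab' = ∅
  T[1,4] 'aabb' = {A,S}
  T[2,5] 'abbb' = {A,S,X2,X3}  orig:{A,S}
  T[3,6] 'bbba' = ∅
  T[0,4] 'aaabb' = {S}
  T[1,5] 'aabbb' = {A,S,X2,X3}  orig:{A,S}
  T[2,6] 'abbba' = ∅
  T[0,5] 'aaabbb' = {A,S,X2,X3}  orig:{A,S}
  T[1,6] 'aabbba' = ∅
  T[0,6] 'aaabbba' = ∅

S ∉ T[0,6] ⇒ NO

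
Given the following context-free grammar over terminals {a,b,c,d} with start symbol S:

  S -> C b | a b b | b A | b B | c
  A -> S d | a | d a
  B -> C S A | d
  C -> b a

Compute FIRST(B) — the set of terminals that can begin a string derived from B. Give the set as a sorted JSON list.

FIRST sets, iterate to fixpoint:
[1]
  A via A→a: +{a}
  A via A→d a: +{d}
  B via B→d: +{d}
  C via C→b a: +{b}
  S via S→C b: +{b}
  S via S→a b b: +{a}
  S via S→c: +{c}
  FIRST[S]={a,b,c}  FIRST[A]={a,d}  FIRST[B]={d}  FIRST[C]={b}
[2]
  A via A→S d: +{b,c}
  B via B→C S A: +{b}
  FIRST[S]={a,b,c}  FIRST[A]={a,b,c,d}  FIRST[B]={b,d}  FIRST[C]={b}
[3] — fixpoint
  FIRST[S]={a,b,c}  FIRST[A]={a,b,c,d}  FIRST[B]={b,d}  FIRST[C]={b}

FIRST(B) = ["b", "d"]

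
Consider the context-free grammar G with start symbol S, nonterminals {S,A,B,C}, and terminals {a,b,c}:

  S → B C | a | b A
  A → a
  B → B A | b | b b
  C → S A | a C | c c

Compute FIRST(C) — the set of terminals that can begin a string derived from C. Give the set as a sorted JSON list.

Compute FIRST by fixpoint:
[1]
  A via A→a: +{a}
  B via B→b: +{b}
  C via C→a C: +{a}
  C via C→c c: +{c}
  S via S→B C: +{b}
  S via S→a: +{a}
  FIRST[S]={a,b}  FIRST[A]={a}  FIRST[B]={b}  FIRST[C]={a,c}
[2]
  C via C→S A: +{b}
  FIRST[S]={a,b}  FIRST[A]={a}  FIRST[B]={b}  FIRST[C]={a,b,c}
[3] (no change)
  FIRST[S]={a,b}  FIRST[A]={a}  FIRST[B]={b}  FIRST[C]={a,b,c}

FIRST(C) = ["a", "b", "c"]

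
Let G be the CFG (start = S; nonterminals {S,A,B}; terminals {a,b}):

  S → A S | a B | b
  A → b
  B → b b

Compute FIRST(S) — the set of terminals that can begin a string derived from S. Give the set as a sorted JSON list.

Compute FIRST by fixpoint:
[1]
  A via A→b: +{b}
  B via B→b b: +{b}
  S via S→A S: +{b}
  S via S→a B: +{a}
  S: {a,b}  A: {b}  B: {b}
[2] (stable)
  S: {a,b}  A: {b}  B: {b}

FIRST(S) = ["a", "b"]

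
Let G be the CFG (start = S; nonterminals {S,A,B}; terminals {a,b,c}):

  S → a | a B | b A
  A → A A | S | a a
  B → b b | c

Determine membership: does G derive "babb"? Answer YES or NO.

CNF form of G:
  S -> T0 B | T1 A | a
  A -> A A | T0 B | T0 T0 | T1 A | a
  B -> T1 T1 | c
  T0 -> a
  T1 -> b

CYK table (by increasing span):
  cell(0,0) b: {T1}  orig:{}
  cell(1,1) a: {A,S,T0}  orig:{A,S}
  cell(2,2) b: {T1}  orig:{}
  cell(3,3) b: {T1}  orig:{}
  cell(0,1) ba: {A,S}
  cell(1,2) ab: ∅
  cell(2,3) bb: {B}
  cell(0,2) bab: ∅
  cell(1,3) abb: {A,S}
  cell(0,3) babb: {A,S}

S ∈ T[0,3] ⇒ YES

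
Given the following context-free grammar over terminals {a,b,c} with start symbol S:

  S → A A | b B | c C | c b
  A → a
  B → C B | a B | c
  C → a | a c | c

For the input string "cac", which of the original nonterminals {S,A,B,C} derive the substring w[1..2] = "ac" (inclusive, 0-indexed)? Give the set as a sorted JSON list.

CNF form of G:
  S -> A A | T1 C | T1 T2 | T2 B
  A -> a
  B -> C B | T0 B | c
  C -> T0 T1 | a | c
  T0 -> a
  T1 -> c
  T2 -> b

CYK fill (cells [i..j] with 1 ≤ i ≤ j ≤ 2 only):
  T[1,1] 'a' = {A,C,T0}  orig:{A,C}
  T[2,2] 'c' = {B,C,T1}  orig:{B,C}
  T[1,2] 'ac' = {B,C}

Original NTs in T[1,2] deriving "ac": ["B", "C"]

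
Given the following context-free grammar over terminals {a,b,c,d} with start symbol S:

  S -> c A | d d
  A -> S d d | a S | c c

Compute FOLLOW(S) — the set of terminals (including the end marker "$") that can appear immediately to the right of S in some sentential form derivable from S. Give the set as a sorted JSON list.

FIRST sets, iterate to fixpoint:
round 1:
  A via A→a S: +{a}
  A via A→c c: +{c}
  S via S→c A: +{c}
  S via S→d d: +{d}
  S: {c,d}  A: {a,c}
round 2:
  A via A→S d d: +{d}
  S: {c,d}  A: {a,c,d}
round 3: (no change)
  S: {c,d}  A: {a,c,d}

FOLLOW iteration:
seed FOLLOW(S) with $
pass 1:
  A→S d d: FOLLOW(S) ⊇ FIRST(d) = {d}; new: +{d}
  S→c A: FOLLOW(A) ⊇ FOLLOW(S) ⊇ {$,d}; new: +{$,d}
  FOLLOW(S)={$,d}  FOLLOW(A)={$,d}
pass 2: done
  FOLLOW(S)={$,d}  FOLLOW(A)={$,d}

FOLLOW(S) = ["$", "d"]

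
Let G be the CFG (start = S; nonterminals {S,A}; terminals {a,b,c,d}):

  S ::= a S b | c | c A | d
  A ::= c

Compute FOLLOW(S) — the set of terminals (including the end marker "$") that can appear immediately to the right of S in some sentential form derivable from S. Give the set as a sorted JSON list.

Compute FIRST by fixpoint:
pass 1:
  A via A→c: +{c}
  S via S→a S b: +{a}
  S via S→c: +{c}
  S via S→d: +{d}
  FIRST[S]={a,c,d}  FIRST[A]={c}
pass 2: done
  FIRST[S]={a,c,d}  FIRST[A]={c}

FOLLOW iteration:
FOLLOW(S) := {$}
iter 1:
  S→a S b: FOLLOW(S) ⊇ FIRST(b) = {b}; new: +{b}
  S→c A: FOLLOW(A) ⊇ FOLLOW(S) ⊇ {$,b}; new: +{$,b}
  FOLLOW[S]={$,b}  FOLLOW[A]={$,b}
iter 2: (stable)
  FOLLOW[S]={$,b}  FOLLOW[A]={$,b}

FOLLOW(S) = ["$", "b"]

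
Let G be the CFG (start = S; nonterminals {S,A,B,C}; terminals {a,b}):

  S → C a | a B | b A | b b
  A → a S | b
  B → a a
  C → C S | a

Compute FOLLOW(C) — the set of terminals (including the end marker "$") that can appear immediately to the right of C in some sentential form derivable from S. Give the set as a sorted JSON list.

Compute FIRST by fixpoint:
iter 1:
  A via A→a S: +{a}
  A via A→b: +{b}
  B via B→a a: +{a}
  C via C→a: +{a}
  S via S→C a: +{a}
  S via S→b A: +{b}
  FIRST(S)={a,b}  FIRST(A)={a,b}  FIRST(B)={a}  FIRST(C)={a}
iter 2: (no change)
  FIRST(S)={a,b}  FIRST(A)={a,b}  FIRST(B)={a}  FIRST(C)={a}

FOLLOW sets:
initialize: $ ∈ FOLLOW(S)
[1]
  C→C S: FOLLOW(C) ⊇ FIRST(S) = {a,b}; new: +{a,b}
  C→C S: FOLLOW(S) ⊇ FOLLOW(C) ⊇ {a,b}; new: +{a,b}
  S→a B: FOLLOW(B) ⊇ FOLLOW(S) ⊇ {$,a,b}; new: +{$,a,b}
  S→b A: FOLLOW(A) ⊇ FOLLOW(S) ⊇ {$,a,b}; new: +{$,a,b}
  FOLLOW[S]={$,a,b}  FOLLOW[A]={$,a,b}  FOLLOW[B]={$,a,b}  FOLLOW[C]={a,b}
[2] — fixpoint
  FOLLOW[S]={$,a,b}  FOLLOW[A]={$,a,b}  FOLLOW[B]={$,a,b}  FOLLOW[C]={a,b}

FOLLOW(C) = ["a", "b"]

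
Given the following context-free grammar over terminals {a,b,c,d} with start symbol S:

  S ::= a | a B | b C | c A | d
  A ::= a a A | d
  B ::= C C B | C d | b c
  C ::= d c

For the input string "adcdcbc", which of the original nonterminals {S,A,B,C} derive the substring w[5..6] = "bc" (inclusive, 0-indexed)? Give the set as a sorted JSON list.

CNF form of G:
  S -> T0 B | T2 C | T3 A | a | d
  A -> T0 X4 | d
  B -> C T1 | C X5 | T2 T3
  C -> T1 T3
  T0 -> a
  T1 -> d
  T2 -> b
  T3 -> c
  X4 -> T0 A
  X5 -> C B

CYK fill — only the sub-triangle for w[5..6]:
  cell(5,5) b: {T2}  orig:{}
  cell(6,6) c: {T3}  orig:{}
  cell(5,6) bc: {B}

Original NTs in T[5,6] deriving "bc": ["B"]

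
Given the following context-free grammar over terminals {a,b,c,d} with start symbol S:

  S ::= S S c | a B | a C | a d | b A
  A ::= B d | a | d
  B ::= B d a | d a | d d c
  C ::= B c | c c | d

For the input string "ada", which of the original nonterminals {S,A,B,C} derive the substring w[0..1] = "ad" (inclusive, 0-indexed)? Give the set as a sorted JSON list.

CNF form of G:
  S -> S X6 | T1 B | T1 C | T1 T0 | T3 A
  A -> B T0 | a | d
  B -> B X4 | T0 T1 | T0 X5
  C -> B T2 | T2 T2 | d
  T0 -> d
  T1 -> a
  T2 -> c
  T3 -> b
  X4 -> T0 T1
  X5 -> T0 T2
  X6 -> S T2

Fill CYK table bottom-up — only the sub-triangle for w[0..1]:
  [0..0]={A,T1}  "a"  orig:{A}
  [1..1]={A,C,T0}  "d"  orig:{A,C}
  [0..1]={S}  "ad"

Original NTs in T[0,1] deriving "ad": ["S"]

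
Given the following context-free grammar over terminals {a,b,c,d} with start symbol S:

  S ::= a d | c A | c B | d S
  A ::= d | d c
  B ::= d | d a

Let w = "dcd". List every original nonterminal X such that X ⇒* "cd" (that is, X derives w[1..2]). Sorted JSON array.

CNF form of G:
  S -> T0 S | T1 A | T1 B | T2 T0
  A -> T0 T1 | d
  B -> T0 T2 | d
  T0 -> d
  T1 -> c
  T2 -> a

Fill CYK table bottom-up — only the sub-triangle for w[1..2]:
  T[1,1] 'c' = {T1}  orig:{}
  T[2,2] 'd' = {A,B,T0}  orig:{A,B}
  T[1,2] 'cd' = {S}

Original NTs in T[1,2] deriving "cd": ["S"]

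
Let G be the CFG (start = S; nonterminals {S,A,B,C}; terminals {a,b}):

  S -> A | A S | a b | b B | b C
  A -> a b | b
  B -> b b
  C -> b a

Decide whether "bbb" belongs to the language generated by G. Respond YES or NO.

CNF form of G:
  S -> A S | T0 T1 | T1 B | T1 C | b
  A -> T0 T1 | b
  B -> T1 T1
  C -> T1 T0
  T0 -> a
  T1 -> b

CYK fill:
  cell(0,0) b: {A,S,T1}  orig:{A,S}
  cell(1,1) b: {A,S,T1}  orig:{A,S}
  cell(2,2) b: {A,S,T1}  orig:{A,S}
  cell(0,1) bb: {B,S}
  cell(1,2) bb: {B,S}
  cell(0,2) bbb: {S}

S ∈ T[0,2] ⇒ YES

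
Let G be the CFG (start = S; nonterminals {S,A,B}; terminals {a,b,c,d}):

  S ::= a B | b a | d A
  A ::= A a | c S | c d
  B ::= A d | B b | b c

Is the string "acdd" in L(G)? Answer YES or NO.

Convert to CNF:
  S -> T0 B | T2 A | T3 T0
  A -> A T0 | T1 S | T1 T2
  B -> A T2 | B T3 | T3 T1
  T0 -> a
  T1 -> c
  T2 -> d
  T3 -> b

Fill CYK table bottom-up:
  T[0,0] 'a' = {T0}  orig:{}
  T[1,1] 'c' = {T1}  orig:{}
  T[2,2] 'd' = {T2}  orig:{}
  T[3,3] 'd' = {T2}  orig:{}
  T[0,1] 'ac' = ∅
  T[1,2] 'cd' = {A}
  T[2,3] 'dd' = ∅
  T[0,2] 'acd' = ∅
  T[1,3] 'cdd' = {B}
  T[0,3] 'acdd' = {S}

S ∈ T[0,3] ⇒ YES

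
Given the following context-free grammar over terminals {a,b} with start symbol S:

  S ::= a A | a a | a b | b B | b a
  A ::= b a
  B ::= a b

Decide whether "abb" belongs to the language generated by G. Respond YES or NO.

Convert to CNF:
  S -> T0 B | T0 T1 | T1 A | T1 T0 | T1 T1
  A -> T0 T1
  B -> T1 T0
  T0 -> b
  T1 -> a

Fill CYK table bottom-up:
  [0..0]={T1}  "a"  orig:{}
  [1..1]={T0}  "b"  orig:{}
  [2..2]={T0}  "b"  orig:{}
  [0..1]={B,S}  "ab"
  [1..2]=∅  "bb"
  [0..2]=∅  "abb"

S ∉ T[0,2] ⇒ NO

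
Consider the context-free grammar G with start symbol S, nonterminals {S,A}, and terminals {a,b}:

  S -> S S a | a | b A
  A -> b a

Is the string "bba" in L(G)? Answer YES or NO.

CNF form of G:
  S -> S X2 | T0 A | a
  A -> T0 T1
  T0 -> b
  T1 -> a
  X2 -> S T1

CYK table (by increasing span):
  T[0,0] 'b' = {T0}  orig:{}
  T[1,1] 'b' = {T0}  orig:{}
  T[2,2] 'a' = {S,T1}  orig:{S}
  T[0,1] 'bb' = ∅
  T[1,2] 'ba' = {A}
  T[0,2] 'bba' = {S}

S ∈ T[0,2] ⇒ YES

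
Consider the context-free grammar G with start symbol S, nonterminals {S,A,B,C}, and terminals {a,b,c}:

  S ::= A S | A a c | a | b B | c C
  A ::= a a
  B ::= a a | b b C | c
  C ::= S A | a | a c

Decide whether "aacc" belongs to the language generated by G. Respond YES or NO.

CNF form of G:
  S -> A S | A X4 | T1 B | T2 C | a
  A -> T0 T0
  B -> T0 T0 | T1 X3 | c
  C -> S A | T0 T2 | a
  T0 -> a
  T1 -> b
  T2 -> c
  X3 -> T1 C
  X4 -> T0 T2

Fill CYK table bottom-up:
  cell(0,0) a: {C,S,T0}  orig:{C,S}
  cell(1,1) a: {C,S,T0}  orig:{C,S}
  cell(2,2) c: {B,T2}  orig:{B}
  cell(3,3) c: {B,T2}  orig:{B}
  cell(0,1) aa: {A,B}
  cell(1,2) ac: {C,X4}  orig:{C}
  cell(2,3) cc: ∅
  cell(0,2) aac: ∅
  cell(1,3) acc: ∅
  cell(0,3) aacc: ∅

S ∉ T[0,3] ⇒ NO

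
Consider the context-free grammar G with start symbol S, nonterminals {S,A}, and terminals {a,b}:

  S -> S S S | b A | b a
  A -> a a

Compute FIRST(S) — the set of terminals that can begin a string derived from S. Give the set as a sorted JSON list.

FIRST iteration:
round 1:
  A via A→a a: +{a}
  S via S→b A: +{b}
  S: {b}  A: {a}
round 2: (stable)
  S: {b}  A: {a}

FIRST(S) = ["b"]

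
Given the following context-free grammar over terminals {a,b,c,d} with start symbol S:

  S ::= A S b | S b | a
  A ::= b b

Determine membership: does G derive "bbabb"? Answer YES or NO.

Convert to CNF:
  S -> A X1 | S T0 | a
  A -> T0 T0
  T0 -> b
  X1 -> S T0

CYK table (by increasing span):
  [0..0]={T0}  "b"  orig:{}
  [1..1]={T0}  "b"  orig:{}
  [2..2]={S}  "a"
  [3..3]={T0}  "b"  orig:{}
  [4..4]={T0}  "b"  orig:{}
  [0..1]={A}  "bb"
  [1..2]=∅  "ba"
  [2..3]={S,X1}  "ab"  orig:{S}
  [3..4]={A}  "bb"
  [0..2]=∅  "bba"
  [1..3]=∅  "bab"
  [2..4]={S,X1}  "abb"  orig:{S}
  [0..3]={S}  "bbab"
  [1..4]=∅  "babb"
  [0..4]={S,X1}  "bbabb"  orig:{S}

S ∈ T[0,4] ⇒ YES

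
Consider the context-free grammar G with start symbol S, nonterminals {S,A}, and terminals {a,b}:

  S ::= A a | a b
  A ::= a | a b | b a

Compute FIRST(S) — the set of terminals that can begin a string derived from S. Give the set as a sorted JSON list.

FIRST sets, iterate to fixpoint:
iter 1:
  A via A→a: +{a}
  A via A→b a: +{b}
  S via S→A a: +{a,b}
  FIRST[S]={a,b}  FIRST[A]={a,b}
iter 2: (no change)
  FIRST[S]={a,b}  FIRST[A]={a,b}

FIRST(S) = ["a", "b"]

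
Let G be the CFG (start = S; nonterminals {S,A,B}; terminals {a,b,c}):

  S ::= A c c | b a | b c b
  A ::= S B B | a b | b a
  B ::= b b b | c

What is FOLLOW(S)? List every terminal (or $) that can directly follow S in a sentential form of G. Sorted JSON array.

Compute FIRST by fixpoint:
[1]
  A via A→a b: +{a}
  A via A→b a: +{b}
  B via B→b b b: +{b}
  B via B→c: +{c}
  S via S→A c c: +{a,b}
  FIRST(S)={a,b}  FIRST(A)={a,b}  FIRST(B)={b,c}
[2] (stable)
  FIRST(S)={a,b}  FIRST(A)={a,b}  FIRST(B)={b,c}

FOLLOW sets:
FOLLOW(S) := {$}
pass 1:
  A→S B B: FOLLOW(S) ⊇ FIRST(B) = {b,c}; new: +{b,c}
  A→S B B: FOLLOW(B) ⊇ FIRST(B) = {b,c}; new: +{b,c}
  S→A c c: FOLLOW(A) ⊇ FIRST(c) = {c}; new: +{c}
  S: {$,b,c}  A: {c}  B: {b,c}
pass 2: (stable)
  S: {$,b,c}  A: {c}  B: {b,c}

FOLLOW(S) = ["$", "b", "c"]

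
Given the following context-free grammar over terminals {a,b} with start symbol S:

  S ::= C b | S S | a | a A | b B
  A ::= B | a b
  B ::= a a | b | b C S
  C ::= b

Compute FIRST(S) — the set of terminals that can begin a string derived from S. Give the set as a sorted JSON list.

FIRST sets, iterate to fixpoint:
iter 1:
  A via A→a b: +{a}
  B via B→a a: +{a}
  B via B→b: +{b}
  C via C→b: +{b}
  S via S→C b: +{b}
  S via S→a: +{a}
  S: {a,b}  A: {a}  B: {a,b}  C: {b}
iter 2:
  A via A→B: +{b}
  S: {a,b}  A: {a,b}  B: {a,b}  C: {b}
iter 3: (no change)
  S: {a,b}  A: {a,b}  B: {a,b}  C: {b}

FIRST(S) = ["a", "b"]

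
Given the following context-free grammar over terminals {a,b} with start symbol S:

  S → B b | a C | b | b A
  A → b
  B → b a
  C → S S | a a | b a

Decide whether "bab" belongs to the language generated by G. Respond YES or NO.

Convert to CNF:
  S -> B T0 | T0 A | T1 C | b
  A -> b
  B -> T0 T1
  C -> S S | T0 T1 | T1 T1
  T0 -> b
  T1 -> a

CYK table (by increasing span):
  T[0,0] 'b' = {A,S,T0}  orig:{A,S}
  T[1,1] 'a' = {T1}  orig:{}
  T[2,2] 'b' = {A,S,T0}  orig:{A,S}
  T[0,1] 'ba' = {B,C}
  T[1,2] 'ab' = ∅
  T[0,2] 'bab' = {S}

S ∈ T[0,2] ⇒ YES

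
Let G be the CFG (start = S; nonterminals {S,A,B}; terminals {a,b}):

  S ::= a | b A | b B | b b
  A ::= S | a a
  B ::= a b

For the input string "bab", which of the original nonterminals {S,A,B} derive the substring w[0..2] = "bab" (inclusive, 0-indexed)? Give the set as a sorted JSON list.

CNF form of G:
  S -> T1 A | T1 B | T1 T1 | a
  A -> T0 T0 | T1 A | T1 B | T1 T1 | a
  B -> T0 T1
  T0 -> a
  T1 -> b

CYK fill, restricted to cells inside w[0..2]:
  T[0,0] 'b' = {T1}  orig:{}
  T[1,1] 'a' = {A,S,T0}  orig:{A,S}
  T[2,2] 'b' = {T1}  orig:{}
  T[0,1] 'ba' = {A,S}
  T[1,2] 'ab' = {B}
  T[0,2] 'bab' = {A,S}

Original NTs in T[0,2] deriving "bab": ["A", "S"]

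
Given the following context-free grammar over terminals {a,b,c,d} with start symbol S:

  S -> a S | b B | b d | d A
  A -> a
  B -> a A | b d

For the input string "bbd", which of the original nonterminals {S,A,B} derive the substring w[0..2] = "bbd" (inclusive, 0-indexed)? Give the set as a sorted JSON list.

CNF form of G:
  S -> T0 S | T1 B | T1 T2 | T2 A
  A -> a
  B -> T0 A | T1 T2
  T0 -> a
  T1 -> b
  T2 -> d

Fill CYK table bottom-up, restricted to cells inside w[0..2]:
  T[0,0] 'b' = {T1}  orig:{}
  T[1,1] 'b' = {T1}  orig:{}
  T[2,2] 'd' = {T2}  orig:{}
  T[0,1] 'bb' = ∅
  T[1,2] 'bd' = {B,S}
  T[0,2] 'bbd' = {S}

Original NTs in T[0,2] deriving "bbd": ["S"]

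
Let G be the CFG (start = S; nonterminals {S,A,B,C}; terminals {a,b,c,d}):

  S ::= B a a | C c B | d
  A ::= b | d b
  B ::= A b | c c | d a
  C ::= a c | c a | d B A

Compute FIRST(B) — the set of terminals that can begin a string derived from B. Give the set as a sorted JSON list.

FIRST sets, iterate to fixpoint:
iter 1:
  A via A→b: +{b}
  A via A→d b: +{d}
  B via B→A b: +{b,d}
  B via B→c c: +{c}
  C via C→a c: +{a}
  C via C→c a: +{c}
  C via C→d B A: +{d}
  S via S→B a a: +{b,c,d}
  S via S→C c B: +{a}
  S: {a,b,c,d}  A: {b,d}  B: {b,c,d}  C: {a,c,d}
iter 2: done
  S: {a,b,c,d}  A: {b,d}  B: {b,c,d}  C: {a,c,d}

FIRST(B) = ["b", "c", "d"]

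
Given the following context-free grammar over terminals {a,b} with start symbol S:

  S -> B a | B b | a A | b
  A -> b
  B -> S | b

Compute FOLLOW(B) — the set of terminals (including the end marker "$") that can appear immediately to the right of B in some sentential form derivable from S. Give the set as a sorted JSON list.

FIRST sets, iterate to fixpoint:
[1]
  A via A→b: +{b}
  B via B→b: +{b}
  S via S→B a: +{b}
  S via S→a A: +{a}
  S: {a,b}  A: {b}  B: {b}
[2]
  B via B→S: +{a}
  S: {a,b}  A: {b}  B: {a,b}
[3] done
  S: {a,b}  A: {b}  B: {a,b}

FOLLOW sets:
FOLLOW(S) := {$}
pass 1:
  S→B a: FOLLOW(B) ⊇ FIRST(a) = {a}; new: +{a}
  S→B b: FOLLOW(B) ⊇ FIRST(b) = {b}; new: +{b}
  S→a A: FOLLOW(A) ⊇ FOLLOW(S) ⊇ {$}; new: +{$}
  FOLLOW[S]={$}  FOLLOW[A]={$}  FOLLOW[B]={a,b}
pass 2:
  B→S: FOLLOW(S) ⊇ FOLLOW(B) ⊇ {a,b}; new: +{a,b}
  S→a A: FOLLOW(A) ⊇ FOLLOW(S) ⊇ {$,a,b}; new: +{a,b}
  FOLLOW[S]={$,a,b}  FOLLOW[A]={$,a,b}  FOLLOW[B]={a,b}
pass 3: — fixpoint
  FOLLOW[S]={$,a,b}  FOLLOW[A]={$,a,b}  FOLLOW[B]={a,b}

FOLLOW(B) = ["a", "b"]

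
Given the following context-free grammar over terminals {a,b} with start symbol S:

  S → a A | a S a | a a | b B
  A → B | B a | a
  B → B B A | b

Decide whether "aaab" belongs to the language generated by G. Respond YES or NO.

Convert to CNF:
  S -> T0 A | T0 T0 | T0 X4 | T1 B
  A -> B T0 | B X2 | a | b
  B -> B X3 | b
  T0 -> a
  T1 -> b
  X2 -> B A
  X3 -> B A
  X4 -> S T0

CYK fill:
  T[0,0] 'a' = {A,T0}  orig:{A}
  T[1,1] 'a' = {A,T0}  orig:{A}
  T[2,2] 'a' = {A,T0}  orig:{A}
  T[3,3] 'b' = {A,B,T1}  orig:{A,B}
  T[0,1] 'aa' = {S}
  T[1,2] 'aa' = {S}
  T[2,3] 'ab' = {S}
  T[0,2] 'aaa' = {X4}  orig:{}
  T[1,3] 'aab' = ∅
  T[0,3] 'aaab' = ∅

S ∉ T[0,3] ⇒ NO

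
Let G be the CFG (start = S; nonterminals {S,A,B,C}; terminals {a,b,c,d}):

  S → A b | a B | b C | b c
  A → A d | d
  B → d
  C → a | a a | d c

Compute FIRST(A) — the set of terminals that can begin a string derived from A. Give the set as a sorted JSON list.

Compute FIRST by fixpoint:
iter 1:
  A via A→d: +{d}
  B via B→d: +{d}
  C via C→a: +{a}
  C via C→d c: +{d}
  S via S→A b: +{d}
  S via S→a B: +{a}
  S via S→b C: +{b}
  S: {a,b,d}  A: {d}  B: {d}  C: {a,d}
iter 2: — fixpoint
  S: {a,b,d}  A: {d}  B: {d}  C: {a,d}

FIRST(A) = ["d"]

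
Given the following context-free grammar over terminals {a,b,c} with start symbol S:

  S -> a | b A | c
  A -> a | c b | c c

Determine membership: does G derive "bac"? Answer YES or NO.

CNF form of G:
  S -> T1 A | a | c
  A -> T0 T0 | T0 T1 | a
  T0 -> c
  T1 -> b

CYK fill:
  [0..0]={T1}  "b"  orig:{}
  [1..1]={A,S}  "a"
  [2..2]={S,T0}  "c"  orig:{S}
  [0..1]={S}  "ba"
  [1..2]=∅  "ac"
  [0..2]=∅  "bac"

S ∉ T[0,2] ⇒ NO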